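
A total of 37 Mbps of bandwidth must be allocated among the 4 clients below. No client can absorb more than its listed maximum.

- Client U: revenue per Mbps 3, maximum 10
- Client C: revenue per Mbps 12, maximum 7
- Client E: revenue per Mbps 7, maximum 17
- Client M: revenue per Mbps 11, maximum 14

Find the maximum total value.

Rank by revenue per Mbps: Client C 12 > Client M 11 > Client E 7 > Client U 3.
Client C: +7 to 7 (cap) → 30 left.
Client M takes 14 to reach its cap of 14 → 16 left.
Client E: +16 (room for 17) → 16. Pool exhausted.
Total = 12×7 + 7×16 + 11×14 = 350.

350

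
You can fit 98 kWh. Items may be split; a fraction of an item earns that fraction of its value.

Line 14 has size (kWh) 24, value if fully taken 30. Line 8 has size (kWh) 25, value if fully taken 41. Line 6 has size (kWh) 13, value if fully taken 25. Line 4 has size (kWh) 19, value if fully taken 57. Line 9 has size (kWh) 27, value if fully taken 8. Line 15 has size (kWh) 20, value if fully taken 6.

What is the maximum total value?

Rank by value-to-size ratio: Line 4 57/19≈3, Line 6 25/13≈1.92, Line 8 41/25≈1.64, Line 14 30/24≈1.25, Line 15 6/20≈0.3, Line 9 8/27≈0.296.
Line 4: take in full, 19 kWh for value 57 ; 79 left.
Take all of Line 6 (13 kWh, value 25) ; 66 kWh left.
Line 8: take in full, 25 kWh for value 41 ; 41 left.
Line 14: take in full, 24 kWh for value 30 ; 17 left.
Only 17 kWh remain; take 17/20 of Line 15 for value 6×17/20 = 5.1.
Total value = 158.1.

158.1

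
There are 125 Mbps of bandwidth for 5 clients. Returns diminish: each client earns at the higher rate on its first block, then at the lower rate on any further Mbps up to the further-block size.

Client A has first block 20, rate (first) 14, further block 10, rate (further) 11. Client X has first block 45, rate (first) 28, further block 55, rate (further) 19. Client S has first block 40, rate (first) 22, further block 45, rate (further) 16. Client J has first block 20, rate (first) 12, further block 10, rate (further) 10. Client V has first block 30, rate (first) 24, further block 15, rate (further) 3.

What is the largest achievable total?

Order all 10 blocks by rate: Client X/first 28 > Client V/first 24 > Client S/first 22 > Client X/second 19 > Client S/second 16 > Client A/first 14 > Client J/first 12 > Client A/second 11 > Client J/second 10 > Client V/second 3.
Client X/first (28): +45 ; 80 left.
Fill Client V first block (30 at 24) ; 50 left.
Client S first at 22: fill all 40 ; 10 left.
Client X/second: +10 of 55 at 19; pool empty.
Total = 28×45 + 24×30 + 22×40 + 19×10 = 3050.

3050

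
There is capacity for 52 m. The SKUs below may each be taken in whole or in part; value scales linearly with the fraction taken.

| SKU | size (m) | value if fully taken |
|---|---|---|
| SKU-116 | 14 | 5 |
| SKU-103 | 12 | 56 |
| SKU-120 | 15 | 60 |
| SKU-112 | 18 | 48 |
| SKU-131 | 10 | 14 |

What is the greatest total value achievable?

Rank by value-to-size ratio: SKU-103 56/12≈4.67, SKU-120 60/15≈4, SKU-112 48/18≈2.67, SKU-131 14/10≈1.4, SKU-116 5/14≈0.357.
SKU-103: take in full, 12 m for value 56 — 40 left.
SKU-120: take in full, 15 m for value 60 — 25 left.
SKU-112: take in full, 18 m for value 48 — 7 left.
Only 7 m remain; take 7/10 of SKU-131 for value 14×7/10 = 9.8.
Total value = 173.8.

173.8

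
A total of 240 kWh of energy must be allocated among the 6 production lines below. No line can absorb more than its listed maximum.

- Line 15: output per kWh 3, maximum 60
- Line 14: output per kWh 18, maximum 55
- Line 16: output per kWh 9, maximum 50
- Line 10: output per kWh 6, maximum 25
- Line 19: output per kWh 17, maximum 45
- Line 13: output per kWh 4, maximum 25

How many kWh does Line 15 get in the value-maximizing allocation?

Highest output per kWh first: Line 14 18 > Line 19 17 > Line 16 9 > Line 10 6 > Line 13 4 > Line 15 3.
Line 14: +55 to 55 (cap) ; 185 left.
Line 19 takes 45 to reach its cap of 45 ; 140 left.
Give Line 16 50 to hit its cap of 50 ; 90 left.
Line 10: +25 to 25 (cap) ; 65 left.
Give Line 13 25 to hit its cap of 25 ; 40 left.
Line 15: +40 (room for 60) → 40. Pool exhausted.

40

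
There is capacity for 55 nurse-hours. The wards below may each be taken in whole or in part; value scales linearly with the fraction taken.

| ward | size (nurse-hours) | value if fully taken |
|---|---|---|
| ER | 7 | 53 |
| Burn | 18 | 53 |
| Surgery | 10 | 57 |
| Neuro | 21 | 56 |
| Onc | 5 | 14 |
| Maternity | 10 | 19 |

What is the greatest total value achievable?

Rank by value-to-size ratio: ER 53/7≈7.57, Surgery 57/10≈5.7, Burn 53/18≈2.94, Onc 14/5≈2.8, Neuro 56/21≈2.67, Maternity 19/10≈1.9.
ER: take in full, 7 nurse-hours for value 53 → 48 left.
All 10 nurse-hours of Surgery fit (value 57) → 38 remain.
Burn: take in full, 18 nurse-hours for value 53 → 20 left.
All 5 nurse-hours of Onc fit (value 14) → 15 remain.
15 nurse-hours left: a 15/21 share of Neuro gives 56×15/21 = 40.
Total value = 217.

217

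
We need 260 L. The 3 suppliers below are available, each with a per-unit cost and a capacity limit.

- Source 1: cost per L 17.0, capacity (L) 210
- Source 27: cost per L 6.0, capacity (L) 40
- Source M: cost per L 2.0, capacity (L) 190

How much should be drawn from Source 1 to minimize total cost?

Cheapest first:
Source M (2.0): use full 190 ; 70 L to go.
Take 40 from Source 27 at 6.0 ; need 30 more.
Source 1 (17.0): take the remaining 30 ; done.

30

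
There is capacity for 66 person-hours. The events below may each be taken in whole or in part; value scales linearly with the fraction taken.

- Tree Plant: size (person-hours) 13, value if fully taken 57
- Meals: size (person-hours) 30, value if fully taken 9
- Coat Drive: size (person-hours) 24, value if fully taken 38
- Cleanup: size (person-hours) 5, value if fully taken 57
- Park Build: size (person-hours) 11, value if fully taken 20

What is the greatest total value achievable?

175.9

Best value per unit of size first: Cleanup 57/5≈11.4, Tree Plant 57/13≈4.38, Park Build 20/11≈1.82, Coat Drive 38/24≈1.58, Meals 9/30≈0.3.
Cleanup: take in full, 5 person-hours for value 57 — 61 left.
Tree Plant: take in full, 13 person-hours for value 57 — 48 left.
Park Build: take in full, 11 person-hours for value 20 — 37 left.
All 24 person-hours of Coat Drive fit (value 38) — 13 remain.
13 person-hours left: a 13/30 share of Meals gives 9×13/30 = 3.9.
Total value = 175.9.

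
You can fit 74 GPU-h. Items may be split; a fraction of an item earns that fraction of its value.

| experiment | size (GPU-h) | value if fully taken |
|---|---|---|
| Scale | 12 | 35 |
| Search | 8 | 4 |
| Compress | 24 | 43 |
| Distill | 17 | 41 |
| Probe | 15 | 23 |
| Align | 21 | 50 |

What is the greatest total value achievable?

169

Best value per unit of size first: Scale 35/12≈2.92, Distill 41/17≈2.41, Align 50/21≈2.38, Compress 43/24≈1.79, Probe 23/15≈1.53, Search 4/8≈0.5.
All 12 GPU-h of Scale fit (value 35) ; 62 remain.
All 17 GPU-h of Distill fit (value 41) ; 45 remain.
Take all of Align (21 GPU-h, value 50) ; 24 GPU-h left.
Compress: take in full, 24 GPU-h for value 43 ; 0 left.
Total value = 169.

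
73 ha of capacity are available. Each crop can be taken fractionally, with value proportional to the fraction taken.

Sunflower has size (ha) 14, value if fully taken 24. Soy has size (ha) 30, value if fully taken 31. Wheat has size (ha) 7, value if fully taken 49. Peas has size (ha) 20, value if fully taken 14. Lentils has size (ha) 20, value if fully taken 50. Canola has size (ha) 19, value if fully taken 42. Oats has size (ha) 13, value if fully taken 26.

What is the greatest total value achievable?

Best value per unit of size first: Wheat 49/7≈7, Lentils 50/20≈2.5, Canola 42/19≈2.21, Oats 26/13≈2, Sunflower 24/14≈1.71, Soy 31/30≈1.03, Peas 14/20≈0.7.
Take all of Wheat (7 ha, value 49) → 66 ha left.
Take all of Lentils (20 ha, value 50) → 46 ha left.
Canola: take in full, 19 ha for value 42 → 27 left.
All 13 ha of Oats fit (value 26) → 14 remain.
All 14 ha of Sunflower fit (value 24) → 0 remain.
Total value = 191.

191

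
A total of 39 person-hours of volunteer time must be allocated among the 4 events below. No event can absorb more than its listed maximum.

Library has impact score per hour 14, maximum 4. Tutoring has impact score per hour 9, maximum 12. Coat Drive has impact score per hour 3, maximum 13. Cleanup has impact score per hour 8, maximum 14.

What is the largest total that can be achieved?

Order the events by impact score per hour: Library 14 > Tutoring 9 > Cleanup 8 > Coat Drive 3.
Give Library 4 to hit its cap of 4 ; 35 left.
Tutoring: +12 to 12 (cap) ; 23 left.
Cleanup takes 14 to reach its cap of 14 ; 9 left.
Coat Drive: +9 (room for 13) → 9. Pool exhausted.
Total = 14×4 + 9×12 + 3×9 + 8×14 = 303.

303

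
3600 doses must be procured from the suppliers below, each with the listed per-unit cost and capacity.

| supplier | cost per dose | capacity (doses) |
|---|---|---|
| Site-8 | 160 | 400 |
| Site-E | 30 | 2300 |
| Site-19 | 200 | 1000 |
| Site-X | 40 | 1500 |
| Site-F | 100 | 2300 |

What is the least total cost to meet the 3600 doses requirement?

121000

Use suppliers in increasing cost order.
Site-E at 30: take all 2300 doses — 1300 still needed.
Take 1300 from Site-X at 40 to finish.
Site-F, Site-8, Site-19: unused.
Cost = 2300×30 + 1300×40 = 121000.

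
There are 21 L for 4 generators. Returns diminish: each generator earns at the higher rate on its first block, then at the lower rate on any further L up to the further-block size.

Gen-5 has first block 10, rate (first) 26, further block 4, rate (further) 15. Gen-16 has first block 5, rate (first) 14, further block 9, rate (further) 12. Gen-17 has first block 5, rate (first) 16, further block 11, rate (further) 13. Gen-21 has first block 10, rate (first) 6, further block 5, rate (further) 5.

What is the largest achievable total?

Rank every tier by rate: Gen-5/tier1 26 > Gen-17/tier1 16 > Gen-5/tier2 15 > Gen-16/tier1 14 > Gen-17/tier2 13 > Gen-16/tier2 12 > Gen-21/tier1 6 > Gen-21/tier2 5.
Gen-5/tier1 (26): +10 — 11 left.
Gen-17/tier1 (16): +5 — 6 left.
Fill Gen-5 tier2 block (4 at 15) — 2 left.
2 remain; put them into Gen-16 tier1 at 14.
Total = 26×10 + 16×5 + 15×4 + 14×2 = 428.

428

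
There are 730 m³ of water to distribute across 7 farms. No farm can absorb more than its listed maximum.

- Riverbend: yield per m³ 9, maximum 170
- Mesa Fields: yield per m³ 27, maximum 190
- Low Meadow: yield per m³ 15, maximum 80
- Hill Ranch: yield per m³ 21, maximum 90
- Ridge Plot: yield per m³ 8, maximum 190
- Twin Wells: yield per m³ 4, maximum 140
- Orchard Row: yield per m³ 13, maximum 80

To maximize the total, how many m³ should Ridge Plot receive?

Rank by yield per m³: Mesa Fields 27 > Hill Ranch 21 > Low Meadow 15 > Orchard Row 13 > Riverbend 9 > Ridge Plot 8 > Twin Wells 4.
Mesa Fields takes 190 to reach its cap of 190 ; 540 left.
Give Hill Ranch 90 to hit its cap of 90 ; 450 left.
Low Meadow takes 80 to reach its cap of 80 ; 370 left.
Orchard Row: +80 to 80 (cap) ; 290 left.
Riverbend takes 170 to reach its cap of 170 ; 120 left.
Only 120 left; Ridge Plot takes them to reach 120.

120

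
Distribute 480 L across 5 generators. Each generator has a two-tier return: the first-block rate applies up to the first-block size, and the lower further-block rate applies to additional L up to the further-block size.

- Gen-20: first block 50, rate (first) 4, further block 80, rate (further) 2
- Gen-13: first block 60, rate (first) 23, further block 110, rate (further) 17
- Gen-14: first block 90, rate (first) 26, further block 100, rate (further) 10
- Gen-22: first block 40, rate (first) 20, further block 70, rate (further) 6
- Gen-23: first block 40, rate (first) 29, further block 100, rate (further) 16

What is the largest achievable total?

Order all 10 blocks by rate: Gen-23/tier1 29 > Gen-14/tier1 26 > Gen-13/tier1 23 > Gen-22/tier1 20 > Gen-13/tier2 17 > Gen-23/tier2 16 > Gen-14/tier2 10 > Gen-22/tier2 6 > Gen-20/tier1 4 > Gen-20/tier2 2.
Gen-23 tier1 at 29: fill all 40 ; 440 left.
Fill Gen-14 tier1 block (90 at 26) ; 350 left.
Fill Gen-13 tier1 block (60 at 23) ; 290 left.
Gen-22/tier1 (20): +40 ; 250 left.
Gen-13 tier2 at 17: fill all 110 ; 140 left.
Fill Gen-23 tier2 block (100 at 16) ; 40 left.
40 remain; put them into Gen-14 tier2 at 10.
Total = 29×40 + 26×90 + 23×60 + 20×40 + 17×110 + 16×100 + 10×40 = 9550.

9550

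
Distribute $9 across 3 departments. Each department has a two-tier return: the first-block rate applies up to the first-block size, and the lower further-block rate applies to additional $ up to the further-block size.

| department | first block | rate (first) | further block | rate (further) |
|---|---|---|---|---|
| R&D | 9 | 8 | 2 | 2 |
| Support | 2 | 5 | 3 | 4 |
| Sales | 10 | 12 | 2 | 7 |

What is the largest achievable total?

Treat each block as its own option and order by rate: Sales/tier1 12 > R&D/tier1 8 > Sales/tier2 7 > Support/tier1 5 > Support/tier2 4 > R&D/tier2 2.
Sales/tier1: +9 of 10 at 12; pool empty.
Total = 12×9 = 108.

108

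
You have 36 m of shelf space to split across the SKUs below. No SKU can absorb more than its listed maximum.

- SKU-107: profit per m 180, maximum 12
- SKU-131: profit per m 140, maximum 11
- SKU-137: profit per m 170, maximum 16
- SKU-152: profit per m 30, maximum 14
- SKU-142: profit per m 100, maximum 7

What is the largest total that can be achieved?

Order the SKUs by profit per m: SKU-107 180 > SKU-137 170 > SKU-131 140 > SKU-142 100 > SKU-152 30.
SKU-107: +12 to 12 (cap) — 24 left.
SKU-137 takes 16 to reach its cap of 16 — 8 left.
SKU-131: +8 (room for 11) → 8. Pool exhausted.
Total = 180×12 + 140×8 + 170×16 = 6000.

6000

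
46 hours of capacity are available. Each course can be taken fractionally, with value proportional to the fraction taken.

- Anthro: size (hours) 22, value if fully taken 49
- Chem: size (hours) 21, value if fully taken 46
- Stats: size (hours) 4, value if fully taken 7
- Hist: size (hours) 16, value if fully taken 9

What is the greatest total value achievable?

Best value per unit of size first: Anthro 49/22≈2.23, Chem 46/21≈2.19, Stats 7/4≈1.75, Hist 9/16≈0.562.
Anthro: take in full, 22 hours for value 49 → 24 left.
Take all of Chem (21 hours, value 46) → 3 hours left.
Fill the last 3 hours with part of Stats: 3/4 of it earns 5.25.
Total value = 100.25.

100.25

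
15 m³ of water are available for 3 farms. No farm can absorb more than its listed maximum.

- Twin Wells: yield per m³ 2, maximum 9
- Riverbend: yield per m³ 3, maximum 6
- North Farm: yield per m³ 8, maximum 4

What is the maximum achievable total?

60

Order the farms by yield per m³: North Farm 8 > Riverbend 3 > Twin Wells 2.
North Farm takes 4 to reach its cap of 4 — 11 left.
Riverbend: +6 to 6 (cap) — 5 left.
Only 5 left; Twin Wells takes them to reach 5.
Total = 2×5 + 3×6 + 8×4 = 60.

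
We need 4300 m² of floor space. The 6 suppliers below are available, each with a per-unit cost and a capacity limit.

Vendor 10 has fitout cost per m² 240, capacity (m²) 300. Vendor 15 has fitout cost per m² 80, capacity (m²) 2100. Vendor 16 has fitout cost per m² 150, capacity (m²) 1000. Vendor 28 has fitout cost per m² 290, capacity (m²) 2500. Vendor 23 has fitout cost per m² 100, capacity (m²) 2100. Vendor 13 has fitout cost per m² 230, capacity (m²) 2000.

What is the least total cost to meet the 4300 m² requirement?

Use suppliers in increasing cost order.
Take 2100 from Vendor 15 at 80 ; need 2200 more.
Vendor 23 at 100: take all 2100 m² ; 100 still needed.
Take 100 from Vendor 16 at 150 to finish.
Vendor 13, Vendor 10, Vendor 28: unused.
Cost = 2100×80 + 2100×100 + 100×150 = 393000.

393000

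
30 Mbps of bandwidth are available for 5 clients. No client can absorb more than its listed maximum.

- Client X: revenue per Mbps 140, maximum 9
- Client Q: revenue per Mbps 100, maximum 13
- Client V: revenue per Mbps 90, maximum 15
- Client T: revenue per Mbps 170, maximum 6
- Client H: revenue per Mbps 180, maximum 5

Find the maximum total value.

Highest revenue per Mbps first: Client H 180 > Client T 170 > Client X 140 > Client Q 100 > Client V 90.
Client H takes 5 to reach its cap of 5 ; 25 left.
Client T takes 6 to reach its cap of 6 ; 19 left.
Give Client X 9 to hit its cap of 9 ; 10 left.
Client Q has room for 13 but only 10 remain, so it gets 10.
Total = 140×9 + 100×10 + 170×6 + 180×5 = 4180.

4180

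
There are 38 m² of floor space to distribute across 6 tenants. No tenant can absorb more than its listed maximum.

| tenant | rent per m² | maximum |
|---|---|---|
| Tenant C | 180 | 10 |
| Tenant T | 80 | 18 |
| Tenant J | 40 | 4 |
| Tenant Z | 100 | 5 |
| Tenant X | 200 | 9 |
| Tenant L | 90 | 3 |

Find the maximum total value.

Order the tenants by rent per m²: Tenant X 200 > Tenant C 180 > Tenant Z 100 > Tenant L 90 > Tenant T 80 > Tenant J 40.
Tenant X takes 9 to reach its cap of 9 — 29 left.
Tenant C: +10 to 10 (cap) — 19 left.
Tenant Z takes 5 to reach its cap of 5 — 14 left.
Give Tenant L 3 to hit its cap of 3 — 11 left.
Only 11 left; Tenant T takes them to reach 11.
Total = 180×10 + 80×11 + 100×5 + 200×9 + 90×3 = 5250.

5250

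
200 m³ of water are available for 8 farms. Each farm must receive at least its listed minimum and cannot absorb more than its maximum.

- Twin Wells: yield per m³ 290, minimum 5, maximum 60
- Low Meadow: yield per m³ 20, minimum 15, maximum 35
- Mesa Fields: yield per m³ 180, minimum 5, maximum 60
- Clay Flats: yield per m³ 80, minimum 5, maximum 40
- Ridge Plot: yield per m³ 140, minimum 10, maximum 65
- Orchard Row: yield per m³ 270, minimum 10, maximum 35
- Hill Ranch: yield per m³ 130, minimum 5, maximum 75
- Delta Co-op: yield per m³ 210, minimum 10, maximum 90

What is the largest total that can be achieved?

Meeting every minimum uses 5+15+5+5+10+10+5+10 = 65 m³, leaving 135.
Rank by yield per m³: Twin Wells 290 > Orchard Row 270 > Delta Co-op 210 > Mesa Fields 180 > Ridge Plot 140 > Hill Ranch 130 > Clay Flats 80 > Low Meadow 20.
Give Twin Wells 55 more to hit its cap of 60 ; 80 left.
Give Orchard Row 25 more to hit its cap of 35 ; 55 left.
Only 55 left; Delta Co-op takes them to reach 65.
Total = 290×60 + 20×15 + 180×5 + 80×5 + 140×10 + 270×35 + 130×5 + 210×65 = 44150.

44150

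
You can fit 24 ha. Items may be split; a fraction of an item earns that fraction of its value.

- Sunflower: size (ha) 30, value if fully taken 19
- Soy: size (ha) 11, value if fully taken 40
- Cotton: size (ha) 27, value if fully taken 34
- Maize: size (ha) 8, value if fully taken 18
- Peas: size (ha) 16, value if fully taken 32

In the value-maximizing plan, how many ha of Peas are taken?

Rank by value-to-size ratio: Soy 40/11≈3.64, Maize 18/8≈2.25, Peas 32/16≈2, Cotton 34/27≈1.26, Sunflower 19/30≈0.633.
All 11 ha of Soy fit (value 40) → 13 remain.
Maize: take in full, 8 ha for value 18 → 5 left.
Fill the last 5 ha with part of Peas: 5/16 of it earns 10.

5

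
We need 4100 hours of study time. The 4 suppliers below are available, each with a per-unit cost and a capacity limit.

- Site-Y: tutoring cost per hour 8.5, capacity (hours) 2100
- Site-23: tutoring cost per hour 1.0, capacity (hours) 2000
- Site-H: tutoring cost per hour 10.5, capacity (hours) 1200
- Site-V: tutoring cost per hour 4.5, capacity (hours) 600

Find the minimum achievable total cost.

17450

Fill from the cheapest supplier first.
Take 2000 from Site-23 at 1.0 → need 2100 more.
Take 600 from Site-V at 4.5 → need 1500 more.
Take 1500 from Site-Y at 8.5 to finish.
Site-H: unused.
Cost = 2000×1.0 + 600×4.5 + 1500×8.5 = 17450.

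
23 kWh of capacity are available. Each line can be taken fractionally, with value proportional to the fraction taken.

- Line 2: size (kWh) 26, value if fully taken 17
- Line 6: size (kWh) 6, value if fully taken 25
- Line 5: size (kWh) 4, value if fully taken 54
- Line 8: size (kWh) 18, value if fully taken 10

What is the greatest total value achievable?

Sort by value density: Line 5 54/4≈13.5, Line 6 25/6≈4.17, Line 2 17/26≈0.654, Line 8 10/18≈0.556.
Take all of Line 5 (4 kWh, value 54) — 19 kWh left.
All 6 kWh of Line 6 fit (value 25) — 13 remain.
Fill the last 13 kWh with part of Line 2: 13/26 of it earns 8.5.
Total value = 87.5.

87.5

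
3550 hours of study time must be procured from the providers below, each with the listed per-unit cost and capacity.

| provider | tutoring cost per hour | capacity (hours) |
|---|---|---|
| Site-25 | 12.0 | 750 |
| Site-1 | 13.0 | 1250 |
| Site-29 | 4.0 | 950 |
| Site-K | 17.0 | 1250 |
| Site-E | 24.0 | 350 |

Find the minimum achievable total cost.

39250

Cheapest first:
Take 950 from Site-29 at 4.0 — need 2600 more.
Site-25 at 12.0: take all 750 hours — 1850 still needed.
Take 1250 from Site-1 at 13.0 — need 600 more.
Take 600 from Site-K at 17.0 to finish.
Site-E: unused.
Cost = 950×4.0 + 750×12.0 + 1250×13.0 + 600×17.0 = 39250.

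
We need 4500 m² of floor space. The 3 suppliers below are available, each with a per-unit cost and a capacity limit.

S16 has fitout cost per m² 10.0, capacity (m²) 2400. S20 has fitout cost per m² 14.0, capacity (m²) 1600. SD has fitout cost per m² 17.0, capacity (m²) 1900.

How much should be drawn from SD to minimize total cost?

Fill from the cheapest supplier first.
Take 2400 from S16 at 10.0 — need 2100 more.
Take 1600 from S20 at 14.0 — need 500 more.
Take 500 from SD at 17.0 to finish.

500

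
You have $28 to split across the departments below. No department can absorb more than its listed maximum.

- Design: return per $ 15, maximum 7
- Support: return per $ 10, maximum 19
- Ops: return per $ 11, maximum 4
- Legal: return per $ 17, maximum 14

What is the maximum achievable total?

417

Rank by return per $: Legal 17 > Design 15 > Ops 11 > Support 10.
Give Legal 14 to hit its cap of 14 → 14 left.
Give Design 7 to hit its cap of 7 → 7 left.
Ops takes 4 to reach its cap of 4 → 3 left.
Support: +3 (room for 19) → 3. Pool exhausted.
Total = 15×7 + 10×3 + 11×4 + 17×14 = 417.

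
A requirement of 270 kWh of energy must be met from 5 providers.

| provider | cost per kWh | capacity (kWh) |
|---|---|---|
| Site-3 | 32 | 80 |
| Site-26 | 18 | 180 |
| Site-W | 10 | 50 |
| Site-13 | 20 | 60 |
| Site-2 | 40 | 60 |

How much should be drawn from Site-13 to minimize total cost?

Fill from the cheapest provider first.
Site-W (10): use full 50 ; 220 kWh to go.
Site-26 at 18: take all 180 kWh ; 40 still needed.
Take 40 from Site-13 at 20 to finish.
Site-3, Site-2: unused.

40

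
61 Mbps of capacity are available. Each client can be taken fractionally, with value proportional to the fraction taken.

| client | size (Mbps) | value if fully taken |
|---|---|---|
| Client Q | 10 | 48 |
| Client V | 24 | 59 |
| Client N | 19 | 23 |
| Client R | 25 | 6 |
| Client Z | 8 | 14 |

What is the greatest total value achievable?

144

Best value per unit of size first: Client Q 48/10≈4.8, Client V 59/24≈2.46, Client Z 14/8≈1.75, Client N 23/19≈1.21, Client R 6/25≈0.24.
Client Q: take in full, 10 Mbps for value 48 ; 51 left.
All 24 Mbps of Client V fit (value 59) ; 27 remain.
Take all of Client Z (8 Mbps, value 14) ; 19 Mbps left.
All 19 Mbps of Client N fit (value 23) ; 0 remain.
Total value = 144.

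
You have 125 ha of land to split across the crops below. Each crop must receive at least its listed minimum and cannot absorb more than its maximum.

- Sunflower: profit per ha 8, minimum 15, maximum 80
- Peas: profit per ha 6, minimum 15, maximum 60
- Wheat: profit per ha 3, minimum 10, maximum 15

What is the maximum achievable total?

880

Meeting every minimum uses 15+15+10 = 40 ha, leaving 85.
Order the crops by profit per ha: Sunflower 8 > Peas 6 > Wheat 3.
Give Sunflower 65 more to hit its cap of 80 → 20 left.
Only 20 left; Peas takes them to reach 35.
Total = 8×80 + 6×35 + 3×10 = 880.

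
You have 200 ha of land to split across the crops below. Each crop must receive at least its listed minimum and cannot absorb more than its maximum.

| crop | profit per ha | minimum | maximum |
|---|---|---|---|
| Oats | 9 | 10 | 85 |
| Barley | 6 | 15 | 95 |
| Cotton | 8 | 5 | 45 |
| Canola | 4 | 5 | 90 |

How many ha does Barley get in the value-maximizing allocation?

65

Meeting every minimum uses 10+15+5+5 = 35 ha, leaving 165.
Rank by profit per ha: Oats 9 > Cotton 8 > Barley 6 > Canola 4.
Oats: +75 to 85 (cap) ; 90 left.
Give Cotton 40 more to hit its cap of 45 ; 50 left.
Barley has room for 80 more but only 50 remain, so it gets 65.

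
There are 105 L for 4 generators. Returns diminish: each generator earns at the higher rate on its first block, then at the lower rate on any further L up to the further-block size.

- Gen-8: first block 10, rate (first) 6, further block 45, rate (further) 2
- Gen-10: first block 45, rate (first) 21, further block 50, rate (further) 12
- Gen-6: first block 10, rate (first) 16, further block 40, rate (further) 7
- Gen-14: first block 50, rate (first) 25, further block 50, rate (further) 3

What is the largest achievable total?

2355

Rank every tier by rate: Gen-14/first 25 > Gen-10/first 21 > Gen-6/first 16 > Gen-10/second 12 > Gen-6/second 7 > Gen-8/first 6 > Gen-14/second 3 > Gen-8/second 2.
Gen-14 first at 25: fill all 50 → 55 left.
Fill Gen-10 first block (45 at 21) → 10 left.
Gen-6 first at 16: fill all 10 → 0 left.
Total = 25×50 + 21×45 + 16×10 = 2355.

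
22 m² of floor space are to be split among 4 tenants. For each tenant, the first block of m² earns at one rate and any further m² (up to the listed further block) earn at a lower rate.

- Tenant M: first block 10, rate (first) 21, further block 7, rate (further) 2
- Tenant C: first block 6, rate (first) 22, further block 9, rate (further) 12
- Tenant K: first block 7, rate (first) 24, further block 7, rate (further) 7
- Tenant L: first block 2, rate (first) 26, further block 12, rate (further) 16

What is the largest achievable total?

499

Order all 8 blocks by rate: Tenant L/T1 26 > Tenant K/T1 24 > Tenant C/T1 22 > Tenant M/T1 21 > Tenant L/T2 16 > Tenant C/T2 12 > Tenant K/T2 7 > Tenant M/T2 2.
Tenant L/T1 (26): +2 → 20 left.
Tenant K/T1 (24): +7 → 13 left.
Tenant C T1 at 22: fill all 6 → 7 left.
7 remain; put them into Tenant M T1 at 21.
Total = 26×2 + 24×7 + 22×6 + 21×7 = 499.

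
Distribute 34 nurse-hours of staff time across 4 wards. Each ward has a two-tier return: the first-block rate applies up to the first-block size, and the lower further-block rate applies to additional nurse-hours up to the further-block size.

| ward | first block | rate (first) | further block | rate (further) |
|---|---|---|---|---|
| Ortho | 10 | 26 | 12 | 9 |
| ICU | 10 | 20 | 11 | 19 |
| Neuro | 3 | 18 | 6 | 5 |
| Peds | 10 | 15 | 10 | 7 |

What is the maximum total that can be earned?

723

Treat each block as its own option and order by rate: Ortho/T1 26 > ICU/T1 20 > ICU/T2 19 > Neuro/T1 18 > Peds/T1 15 > Ortho/T2 9 > Peds/T2 7 > Neuro/T2 5.
Ortho T1 at 26: fill all 10 ; 24 left.
ICU T1 at 20: fill all 10 ; 14 left.
ICU/T2 (19): +11 ; 3 left.
Neuro/T1 (18): +3 ; 0 left.
Total = 26×10 + 20×10 + 19×11 + 18×3 = 723.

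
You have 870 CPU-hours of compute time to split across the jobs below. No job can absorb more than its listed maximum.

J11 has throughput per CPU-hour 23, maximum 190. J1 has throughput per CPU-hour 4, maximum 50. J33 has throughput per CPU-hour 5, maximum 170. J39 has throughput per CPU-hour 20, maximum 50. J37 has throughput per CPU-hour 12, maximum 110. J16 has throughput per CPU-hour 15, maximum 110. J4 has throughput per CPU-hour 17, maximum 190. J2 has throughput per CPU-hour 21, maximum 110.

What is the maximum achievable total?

14430

Rank by throughput per CPU-hour: J11 23 > J2 21 > J39 20 > J4 17 > J16 15 > J37 12 > J33 5 > J1 4.
Give J11 190 to hit its cap of 190 → 680 left.
J2: +110 to 110 (cap) → 570 left.
J39: +50 to 50 (cap) → 520 left.
Give J4 190 to hit its cap of 190 → 330 left.
J16: +110 to 110 (cap) → 220 left.
J37 takes 110 to reach its cap of 110 → 110 left.
J33 has room for 170 but only 110 remain, so it gets 110.
Total = 23×190 + 5×110 + 20×50 + 12×110 + 15×110 + 17×190 + 21×110 = 14430.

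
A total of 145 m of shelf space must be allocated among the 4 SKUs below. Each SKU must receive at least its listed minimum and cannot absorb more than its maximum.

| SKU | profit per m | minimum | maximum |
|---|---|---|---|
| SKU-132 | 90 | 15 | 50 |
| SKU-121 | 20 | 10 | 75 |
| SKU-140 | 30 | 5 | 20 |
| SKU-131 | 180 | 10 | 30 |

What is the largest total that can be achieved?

11400

Meeting every minimum uses 15+10+5+10 = 40 m, leaving 105.
Rank by profit per m: SKU-131 180 > SKU-132 90 > SKU-140 30 > SKU-121 20.
Give SKU-131 20 more to hit its cap of 30 ; 85 left.
SKU-132: +35 to 50 (cap) ; 50 left.
SKU-140: +15 to 20 (cap) ; 35 left.
SKU-121: +35 (room for 65) → 45. Pool exhausted.
Total = 90×50 + 20×45 + 30×20 + 180×30 = 11400.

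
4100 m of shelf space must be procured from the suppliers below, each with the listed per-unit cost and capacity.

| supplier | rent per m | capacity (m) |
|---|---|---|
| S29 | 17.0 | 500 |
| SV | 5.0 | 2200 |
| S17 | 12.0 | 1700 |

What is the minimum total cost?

34800

Fill from the cheapest supplier first.
Take 2200 from SV at 5.0 ; need 1900 more.
Take 1700 from S17 at 12.0 ; need 200 more.
S29 at 17.0: take 200 of its 500 ; requirement met.
Cost = 2200×5.0 + 1700×12.0 + 200×17.0 = 34800.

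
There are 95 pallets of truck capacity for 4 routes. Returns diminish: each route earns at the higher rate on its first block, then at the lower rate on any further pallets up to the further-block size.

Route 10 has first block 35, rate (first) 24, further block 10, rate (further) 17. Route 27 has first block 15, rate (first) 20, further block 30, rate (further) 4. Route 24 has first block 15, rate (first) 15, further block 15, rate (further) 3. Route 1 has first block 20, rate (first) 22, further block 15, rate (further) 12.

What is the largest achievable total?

Treat each block as its own option and order by rate: Route 10/tier1 24 > Route 1/tier1 22 > Route 27/tier1 20 > Route 10/tier2 17 > Route 24/tier1 15 > Route 1/tier2 12 > Route 27/tier2 4 > Route 24/tier2 3.
Route 10/tier1 (24): +35 — 60 left.
Route 1/tier1 (22): +20 — 40 left.
Route 27 tier1 at 20: fill all 15 — 25 left.
Route 10 tier2 at 17: fill all 10 — 15 left.
Fill Route 24 tier1 block (15 at 15) — 0 left.
Total = 24×35 + 22×20 + 20×15 + 17×10 + 15×15 = 1975.

1975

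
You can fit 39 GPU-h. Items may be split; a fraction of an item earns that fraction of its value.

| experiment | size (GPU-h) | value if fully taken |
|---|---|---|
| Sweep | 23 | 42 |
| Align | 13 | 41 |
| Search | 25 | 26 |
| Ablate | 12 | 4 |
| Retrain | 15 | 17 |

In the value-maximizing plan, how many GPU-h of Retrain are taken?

3

Sort by value density: Align 41/13≈3.15, Sweep 42/23≈1.83, Retrain 17/15≈1.13, Search 26/25≈1.04, Ablate 4/12≈0.333.
All 13 GPU-h of Align fit (value 41) → 26 remain.
Take all of Sweep (23 GPU-h, value 42) → 3 GPU-h left.
3 GPU-h left: a 3/15 share of Retrain gives 17×3/15 = 3.4.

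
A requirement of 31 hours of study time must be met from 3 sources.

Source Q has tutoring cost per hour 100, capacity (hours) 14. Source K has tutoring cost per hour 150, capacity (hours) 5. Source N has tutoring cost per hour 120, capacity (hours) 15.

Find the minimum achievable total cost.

Fill from the cheapest source first.
Source Q at 100: take all 14 hours → 17 still needed.
Source N (120): use full 15 → 2 hours to go.
Source K at 150: take 2 of its 5 → requirement met.
Cost = 14×100 + 15×120 + 2×150 = 3500.

3500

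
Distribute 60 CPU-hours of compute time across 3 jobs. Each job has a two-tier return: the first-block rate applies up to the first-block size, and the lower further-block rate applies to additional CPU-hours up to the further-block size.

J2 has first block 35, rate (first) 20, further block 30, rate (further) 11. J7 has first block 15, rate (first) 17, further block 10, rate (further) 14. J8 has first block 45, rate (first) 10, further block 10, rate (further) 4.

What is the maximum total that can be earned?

Order all 6 blocks by rate: J2/first 20 > J7/first 17 > J7/second 14 > J2/second 11 > J8/first 10 > J8/second 4.
J2/first (20): +35 ; 25 left.
J7 first at 17: fill all 15 ; 10 left.
J7 second at 14: fill all 10 ; 0 left.
Total = 20×35 + 17×15 + 14×10 = 1095.

1095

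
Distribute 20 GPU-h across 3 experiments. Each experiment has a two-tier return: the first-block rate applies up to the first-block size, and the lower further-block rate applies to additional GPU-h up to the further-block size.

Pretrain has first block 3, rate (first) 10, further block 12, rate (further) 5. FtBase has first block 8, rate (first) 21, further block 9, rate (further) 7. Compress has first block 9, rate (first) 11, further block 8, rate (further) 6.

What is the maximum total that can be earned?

297

Treat each block as its own option and order by rate: FtBase/T1 21 > Compress/T1 11 > Pretrain/T1 10 > FtBase/T2 7 > Compress/T2 6 > Pretrain/T2 5.
FtBase T1 at 21: fill all 8 → 12 left.
Fill Compress T1 block (9 at 11) → 3 left.
Pretrain/T1 (10): +3 → 0 left.
Total = 21×8 + 11×9 + 10×3 = 297.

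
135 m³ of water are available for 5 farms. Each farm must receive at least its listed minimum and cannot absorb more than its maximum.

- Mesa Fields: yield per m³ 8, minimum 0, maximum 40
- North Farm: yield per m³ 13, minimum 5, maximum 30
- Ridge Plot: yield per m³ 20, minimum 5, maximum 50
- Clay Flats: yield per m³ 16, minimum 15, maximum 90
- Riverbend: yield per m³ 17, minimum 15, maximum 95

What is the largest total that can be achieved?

2410

Meeting every minimum uses 0+5+5+15+15 = 40 m³, leaving 95.
Highest yield per m³ first: Ridge Plot 20 > Riverbend 17 > Clay Flats 16 > North Farm 13 > Mesa Fields 8.
Give Ridge Plot 45 more to hit its cap of 50 ; 50 left.
Riverbend: +50 (room for 80) → 65. Pool exhausted.
Total = 13×5 + 20×50 + 16×15 + 17×65 = 2410.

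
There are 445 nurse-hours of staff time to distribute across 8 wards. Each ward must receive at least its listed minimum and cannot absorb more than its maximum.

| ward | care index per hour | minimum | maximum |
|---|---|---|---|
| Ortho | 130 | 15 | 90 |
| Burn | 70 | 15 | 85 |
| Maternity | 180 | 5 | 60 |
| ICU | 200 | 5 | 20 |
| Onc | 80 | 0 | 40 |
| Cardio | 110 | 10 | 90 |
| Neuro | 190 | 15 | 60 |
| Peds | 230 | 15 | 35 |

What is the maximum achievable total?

62550

Meeting every minimum uses 15+15+5+5+0+10+15+15 = 80 nurse-hours, leaving 365.
Rank by care index per hour: Peds 230 > ICU 200 > Neuro 190 > Maternity 180 > Ortho 130 > Cardio 110 > Onc 80 > Burn 70.
Peds takes 20 more to reach its cap of 35 ; 345 left.
Give ICU 15 more to hit its cap of 20 ; 330 left.
Give Neuro 45 more to hit its cap of 60 ; 285 left.
Maternity takes 55 more to reach its cap of 60 ; 230 left.
Give Ortho 75 more to hit its cap of 90 ; 155 left.
Give Cardio 80 more to hit its cap of 90 ; 75 left.
Give Onc 40 more to hit its cap of 40 ; 35 left.
Only 35 left; Burn takes them to reach 50.
Total = 130×90 + 70×50 + 180×60 + 200×20 + 80×40 + 110×90 + 190×60 + 230×35 = 62550.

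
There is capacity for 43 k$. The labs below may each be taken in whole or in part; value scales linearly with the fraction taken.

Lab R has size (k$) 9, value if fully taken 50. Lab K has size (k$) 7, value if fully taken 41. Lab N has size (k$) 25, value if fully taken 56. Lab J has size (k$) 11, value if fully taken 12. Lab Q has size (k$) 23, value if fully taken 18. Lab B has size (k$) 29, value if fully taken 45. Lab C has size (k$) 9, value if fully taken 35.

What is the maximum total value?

166.32

Rank by value-to-size ratio: Lab K 41/7≈5.86, Lab R 50/9≈5.56, Lab C 35/9≈3.89, Lab N 56/25≈2.24, Lab B 45/29≈1.55, Lab J 12/11≈1.09, Lab Q 18/23≈0.783.
Take all of Lab K (7 k$, value 41) ; 36 k$ left.
All 9 k$ of Lab R fit (value 50) ; 27 remain.
Lab C: take in full, 9 k$ for value 35 ; 18 left.
18 k$ left: a 18/25 share of Lab N gives 56×18/25 = 40.32.
Total value = 166.32.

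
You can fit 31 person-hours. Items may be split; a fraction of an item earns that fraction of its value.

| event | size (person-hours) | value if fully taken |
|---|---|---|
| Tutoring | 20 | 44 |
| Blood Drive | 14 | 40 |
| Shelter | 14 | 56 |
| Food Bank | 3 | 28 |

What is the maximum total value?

Rank by value-to-size ratio: Food Bank 28/3≈9.33, Shelter 56/14≈4, Blood Drive 40/14≈2.86, Tutoring 44/20≈2.2.
Take all of Food Bank (3 person-hours, value 28) — 28 person-hours left.
Take all of Shelter (14 person-hours, value 56) — 14 person-hours left.
Blood Drive: take in full, 14 person-hours for value 40 — 0 left.
Total value = 124.

124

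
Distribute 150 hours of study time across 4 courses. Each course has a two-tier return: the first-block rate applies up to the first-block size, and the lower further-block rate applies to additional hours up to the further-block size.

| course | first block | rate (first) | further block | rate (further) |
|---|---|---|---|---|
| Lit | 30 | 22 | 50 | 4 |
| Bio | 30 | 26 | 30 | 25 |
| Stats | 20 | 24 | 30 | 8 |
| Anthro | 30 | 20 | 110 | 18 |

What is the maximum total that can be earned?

Rank every tier by rate: Bio/T1 26 > Bio/T2 25 > Stats/T1 24 > Lit/T1 22 > Anthro/T1 20 > Anthro/T2 18 > Stats/T2 8 > Lit/T2 4.
Fill Bio T1 block (30 at 26) — 120 left.
Fill Bio T2 block (30 at 25) — 90 left.
Fill Stats T1 block (20 at 24) — 70 left.
Lit T1 at 22: fill all 30 — 40 left.
Anthro/T1 (20): +30 — 10 left.
Anthro T2 at 18: only 10 left, fill 10.
Total = 26×30 + 25×30 + 24×20 + 22×30 + 20×30 + 18×10 = 3450.

3450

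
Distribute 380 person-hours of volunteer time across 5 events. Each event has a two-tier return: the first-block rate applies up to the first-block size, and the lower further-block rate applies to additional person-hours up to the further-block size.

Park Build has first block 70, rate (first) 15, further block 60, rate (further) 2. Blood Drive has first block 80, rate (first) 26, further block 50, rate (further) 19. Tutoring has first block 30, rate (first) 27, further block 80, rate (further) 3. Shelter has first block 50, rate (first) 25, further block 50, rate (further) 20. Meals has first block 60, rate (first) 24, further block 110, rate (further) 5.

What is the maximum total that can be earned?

8430

Treat each block as its own option and order by rate: Tutoring/first 27 > Blood Drive/first 26 > Shelter/first 25 > Meals/first 24 > Shelter/second 20 > Blood Drive/second 19 > Park Build/first 15 > Meals/second 5 > Tutoring/second 3 > Park Build/second 2.
Tutoring first at 27: fill all 30 → 350 left.
Blood Drive/first (26): +80 → 270 left.
Fill Shelter first block (50 at 25) → 220 left.
Meals first at 24: fill all 60 → 160 left.
Shelter/second (20): +50 → 110 left.
Blood Drive second at 19: fill all 50 → 60 left.
Park Build/first: +60 of 70 at 15; pool empty.
Total = 27×30 + 26×80 + 25×50 + 24×60 + 20×50 + 19×50 + 15×60 = 8430.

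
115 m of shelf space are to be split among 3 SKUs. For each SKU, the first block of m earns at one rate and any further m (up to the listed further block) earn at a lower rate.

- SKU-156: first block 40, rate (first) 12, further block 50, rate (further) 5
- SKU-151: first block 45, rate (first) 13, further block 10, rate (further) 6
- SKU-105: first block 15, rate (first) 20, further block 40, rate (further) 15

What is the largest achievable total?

Rank every tier by rate: SKU-105/first 20 > SKU-105/second 15 > SKU-151/first 13 > SKU-156/first 12 > SKU-151/second 6 > SKU-156/second 5.
SKU-105/first (20): +15 — 100 left.
SKU-105 second at 15: fill all 40 — 60 left.
Fill SKU-151 first block (45 at 13) — 15 left.
SKU-156/first: +15 of 40 at 12; pool empty.
Total = 20×15 + 15×40 + 13×45 + 12×15 = 1665.

1665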